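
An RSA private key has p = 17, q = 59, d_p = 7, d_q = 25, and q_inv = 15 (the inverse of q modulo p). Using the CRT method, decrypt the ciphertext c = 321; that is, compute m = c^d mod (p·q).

m₁ = c^(d_p) mod p: c ≡ 15 (mod 17), and 15^7 mod 17 = 8.
m₂ = c^(d_q) mod q: c ≡ 26 (mod 59), and 26^25 mod 59 = 45.
h = q_inv·(m₁ − m₂) mod p = 15·(8 − 45) mod 17 = 6.
m = m₂ + h·q = 45 + 6·59 = 399.

399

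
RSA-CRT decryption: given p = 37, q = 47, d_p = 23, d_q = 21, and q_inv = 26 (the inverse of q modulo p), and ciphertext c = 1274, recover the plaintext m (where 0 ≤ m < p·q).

m₁ = c^(d_p) mod p: c ≡ 16 (mod 37), and 16^23 mod 37 = 33.
m₂ = c^(d_q) mod q: c ≡ 5 (mod 47), and 5^21 mod 47 = 15.
h = q_inv·(m₁ − m₂) mod p = 26·(33 − 15) mod 37 = 24.
m = m₂ + h·q = 15 + 24·47 = 1143.

1143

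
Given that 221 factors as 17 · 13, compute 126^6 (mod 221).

196

Mod 17: 126 ≡ 7; 7^6 ≡ 9 (mod 17).
Mod 13: 126 ≡ 9; 9^6 ≡ 1 (mod 13).
Combine by CRT: x ≡ 9 (mod 17), x ≡ 1 (mod 13) ⇒ x ≡ 196 (mod 221).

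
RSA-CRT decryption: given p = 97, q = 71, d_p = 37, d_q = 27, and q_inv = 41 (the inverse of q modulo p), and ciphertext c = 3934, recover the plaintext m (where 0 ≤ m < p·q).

1013

m₁ = c^(d_p) mod p: c ≡ 54 (mod 97), and 54^37 mod 97 = 43.
m₂ = c^(d_q) mod q: c ≡ 29 (mod 71), and 29^27 mod 71 = 19.
h = q_inv·(m₁ − m₂) mod p = 41·(43 − 19) mod 97 = 14.
m = m₂ + h·q = 19 + 14·71 = 1013.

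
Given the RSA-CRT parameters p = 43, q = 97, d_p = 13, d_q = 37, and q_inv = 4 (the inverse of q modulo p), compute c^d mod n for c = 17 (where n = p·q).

m₁ = c^(d_p) mod p: c ≡ 17 (mod 43), and 17^13 mod 43 = 13.
m₂ = c^(d_q) mod q: c ≡ 17 (mod 97), and 17^37 mod 97 = 74.
h = q_inv·(m₁ − m₂) mod p = 4·(13 − 74) mod 43 = 14.
m = m₂ + h·q = 74 + 14·97 = 1432.

1432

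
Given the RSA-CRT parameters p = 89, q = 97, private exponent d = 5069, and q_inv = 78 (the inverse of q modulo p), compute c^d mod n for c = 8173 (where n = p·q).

d_p = d mod (p−1) = 5069 mod 88 = 53; d_q = d mod (q−1) = 77.
m₁ = c^(d_p) mod p: c ≡ 74 (mod 89), and 74^53 mod 89 = 13.
m₂ = c^(d_q) mod q: c ≡ 25 (mod 97), and 25^77 mod 97 = 44.
h = q_inv·(m₁ − m₂) mod p = 78·(13 − 44) mod 89 = 74.
m = m₂ + h·q = 44 + 74·97 = 7222.

7222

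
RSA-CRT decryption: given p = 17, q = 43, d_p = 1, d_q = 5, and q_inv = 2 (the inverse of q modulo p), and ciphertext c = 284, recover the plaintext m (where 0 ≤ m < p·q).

46

m₁ = c^(d_p) mod p: c ≡ 12 (mod 17), and 12^1 mod 17 = 12.
m₂ = c^(d_q) mod q: c ≡ 26 (mod 43), and 26^5 mod 43 = 3.
h = q_inv·(m₁ − m₂) mod p = 2·(12 − 3) mod 17 = 1.
m = m₂ + h·q = 3 + 1·43 = 46.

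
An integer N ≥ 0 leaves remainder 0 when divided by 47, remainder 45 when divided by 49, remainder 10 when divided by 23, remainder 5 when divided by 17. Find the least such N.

The moduli are pairwise coprime; M = 47·49·23·17 = 900473.
M/47 = 19159; 19159 ≡ 30 (mod 47); 30·11 ≡ 1, so inverse 11.
M/49 = 18377; 18377 ≡ 2 (mod 49); 2·25 ≡ 1, so inverse 25.
M/23 = 39151; 39151 ≡ 5 (mod 23); 5·14 ≡ 1, so inverse 14.
M/17 = 52969; 52969 ≡ 14 (mod 17); 14·11 ≡ 1, so inverse 11.
N ≡ 0·19159·11 + 45·18377·25 + 10·39151·14 + 5·52969·11 = 29068560.
29068560 mod 900473 = 253424.

253424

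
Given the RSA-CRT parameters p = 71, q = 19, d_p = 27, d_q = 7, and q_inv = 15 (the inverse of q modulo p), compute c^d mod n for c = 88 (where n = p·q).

563

m₁ = c^(d_p) mod p: c ≡ 17 (mod 71), and 17^27 mod 71 = 66.
m₂ = c^(d_q) mod q: c ≡ 12 (mod 19), and 12^7 mod 19 = 12.
h = q_inv·(m₁ − m₂) mod p = 15·(66 − 12) mod 71 = 29.
m = m₂ + h·q = 12 + 29·19 = 563.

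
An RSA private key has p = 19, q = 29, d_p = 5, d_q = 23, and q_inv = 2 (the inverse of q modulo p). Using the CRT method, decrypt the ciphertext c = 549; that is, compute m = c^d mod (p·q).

367

m₁ = c^(d_p) mod p: c ≡ 17 (mod 19), and 17^5 mod 19 = 6.
m₂ = c^(d_q) mod q: c ≡ 27 (mod 29), and 27^23 mod 29 = 19.
h = q_inv·(m₁ − m₂) mod p = 2·(6 − 19) mod 19 = 12.
m = m₂ + h·q = 19 + 12·29 = 367.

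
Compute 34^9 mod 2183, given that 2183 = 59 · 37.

Mod 59: 34 ≡ 34; 34^9 ≡ 56 (mod 59).
Mod 37: 34 ≡ 34; 34^9 ≡ 1 (mod 37).
Combine by CRT: x ≡ 56 (mod 59), x ≡ 1 (mod 37) ⇒ x ≡ 1000 (mod 2183).

1000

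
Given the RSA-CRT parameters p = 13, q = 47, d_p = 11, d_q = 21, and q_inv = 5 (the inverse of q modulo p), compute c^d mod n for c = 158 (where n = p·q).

m₁ = c^(d_p) mod p: c ≡ 2 (mod 13), and 2^11 mod 13 = 7.
m₂ = c^(d_q) mod q: c ≡ 17 (mod 47), and 17^21 mod 47 = 27.
h = q_inv·(m₁ − m₂) mod p = 5·(7 − 27) mod 13 = 4.
m = m₂ + h·q = 27 + 4·47 = 215.

215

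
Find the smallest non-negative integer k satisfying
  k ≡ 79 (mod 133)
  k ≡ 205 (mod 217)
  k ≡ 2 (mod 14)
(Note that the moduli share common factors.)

6064

gcd(133, 217) = 7 and 7 | (205 − 79), so the pair is consistent; merging gives k ≡ 1941 (mod 4123), where 4123 = lcm(133, 217).
gcd(4123, 14) = 7 and 7 | (2 − 1941), so the pair is consistent; merging gives k ≡ 6064 (mod 8246), where 8246 = lcm(4123, 14).
The solution is unique modulo lcm(133, 217, 14) = 8246.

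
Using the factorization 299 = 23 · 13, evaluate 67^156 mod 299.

27

Mod 23: 67 ≡ 21; by Fermat, exponent reduces to 156 mod 22 = 2; 21^2 ≡ 4 (mod 23).
Mod 13: 67 ≡ 2; since 12 | 156, by Fermat 2^156 ≡ 1 (mod 13).
Combine by CRT: x ≡ 4 (mod 23), x ≡ 1 (mod 13) ⇒ x ≡ 27 (mod 299).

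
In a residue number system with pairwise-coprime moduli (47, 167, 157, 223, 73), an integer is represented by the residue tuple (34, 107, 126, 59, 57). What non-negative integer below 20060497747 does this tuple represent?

10373214793

From x ≡ 34 (mod 47) write x = 34 + 47t. Substituting into x ≡ 107 (mod 167) gives 47t ≡ 73 (mod 167), and since 47⁻¹ ≡ 32 (mod 167), t ≡ 165. Hence x ≡ 34 + 47·165 = 7789 (mod 7849).
From x ≡ 7789 (mod 7849) write x = 7789 + 7849t. Substituting into x ≡ 126 (mod 157) gives 7849t ≡ 30 (mod 157), and since 156⁻¹ ≡ 156 (mod 157), t ≡ 127. Hence x ≡ 7789 + 7849·127 = 1004612 (mod 1232293).
From x ≡ 1004612 (mod 1232293) write x = 1004612 + 1232293t. Substituting into x ≡ 59 (mod 223) gives 1232293t ≡ 62 (mod 223), and since 218⁻¹ ≡ 89 (mod 223), t ≡ 166. Hence x ≡ 1004612 + 1232293·166 = 205565250 (mod 274801339).
From x ≡ 205565250 (mod 274801339) write x = 205565250 + 274801339t. Substituting into x ≡ 57 (mod 73) gives 274801339t ≡ 33 (mod 73), and since 66⁻¹ ≡ 52 (mod 73), t ≡ 37. Hence x ≡ 205565250 + 274801339·37 = 10373214793 (mod 20060497747).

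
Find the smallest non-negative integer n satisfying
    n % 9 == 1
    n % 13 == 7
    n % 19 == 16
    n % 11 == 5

The moduli are pairwise coprime; M = 9·13·19·11 = 24453.
M/9 = 2717; 2717 ≡ 8 (mod 9); 8·8 ≡ 1, so inverse 8.
M/13 = 1881; 1881 ≡ 9 (mod 13); 9·3 ≡ 1, so inverse 3.
M/19 = 1287; 1287 ≡ 14 (mod 19); 14·15 ≡ 1, so inverse 15.
M/11 = 2223; 2223 ≡ 1 (mod 11), inverse 1.
n ≡ 1·2717·8 + 7·1881·3 + 16·1287·15 + 5·2223·1 = 381232.
381232 mod 24453 = 14437.

14437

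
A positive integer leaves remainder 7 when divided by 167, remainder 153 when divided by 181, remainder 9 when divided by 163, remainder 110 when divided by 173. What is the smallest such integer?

The moduli are pairwise coprime; N = 167·181·163·173 = 852371173.
N/167 = 5104019; 5104019 ≡ 165 (mod 167); 165·83 ≡ 1, so inverse 83.
N/181 = 4709233; 4709233 ≡ 156 (mod 181); 156·152 ≡ 1, so inverse 152.
N/163 = 5229271; 5229271 ≡ 68 (mod 163); 68·12 ≡ 1, so inverse 12.
N/173 = 4927001; 4927001 ≡ 134 (mod 173); 134·102 ≡ 1, so inverse 102.
a ≡ 7·5104019·83 + 153·4709233·152 + 9·5229271·12 + 110·4927001·102 = 168329070175.
168329070175 mod 852371173 = 411949094.

411949094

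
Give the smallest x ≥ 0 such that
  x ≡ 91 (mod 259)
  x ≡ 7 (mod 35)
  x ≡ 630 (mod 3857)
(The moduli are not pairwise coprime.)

gcd(259, 35) = 7 and 7 | (7 − 91), so the pair is consistent; merging gives x ≡ 1127 (mod 1295), where 1295 = lcm(259, 35).
gcd(1295, 3857) = 7 and 7 | (630 − 1127), so the pair is consistent; merging gives x ≡ 467327 (mod 713545), where 713545 = lcm(1295, 3857).
The solution is unique modulo lcm(259, 35, 3857) = 713545.

467327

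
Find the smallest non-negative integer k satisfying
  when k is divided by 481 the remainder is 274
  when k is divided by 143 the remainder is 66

gcd(481, 143) = 13 and 13 | (66 − 274), so the pair is consistent; merging gives k ≡ 3641 (mod 5291), where 5291 = lcm(481, 143).
The solution is unique modulo lcm(481, 143) = 5291.

3641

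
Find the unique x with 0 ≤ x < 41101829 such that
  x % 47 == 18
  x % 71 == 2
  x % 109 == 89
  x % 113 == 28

From x ≡ 18 (mod 47) write x = 18 + 47t. Substituting into x ≡ 2 (mod 71) gives 47t ≡ 55 (mod 71), and since 47⁻¹ ≡ 68 (mod 71), t ≡ 48. Hence x ≡ 18 + 47·48 = 2274 (mod 3337).
From x ≡ 2274 (mod 3337) write x = 2274 + 3337t. Substituting into x ≡ 89 (mod 109) gives 3337t ≡ 104 (mod 109), and since 67⁻¹ ≡ 96 (mod 109), t ≡ 65. Hence x ≡ 2274 + 3337·65 = 219179 (mod 363733).
From x ≡ 219179 (mod 363733) write x = 219179 + 363733t. Substituting into x ≡ 28 (mod 113) gives 363733t ≡ 69 (mod 113), and since 99⁻¹ ≡ 8 (mod 113), t ≡ 100. Hence x ≡ 219179 + 363733·100 = 36592479 (mod 41101829).

36592479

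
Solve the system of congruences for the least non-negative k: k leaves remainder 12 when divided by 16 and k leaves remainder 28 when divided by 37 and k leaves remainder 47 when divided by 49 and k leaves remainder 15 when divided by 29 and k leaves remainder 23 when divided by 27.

8161340

The moduli are pairwise coprime; N = 16·37·49·29·27 = 22713264.
N/16 = 1419579; 1419579 ≡ 11 (mod 16); 11·3 ≡ 1, so inverse 3.
N/37 = 613872; 613872 ≡ 5 (mod 37); 5·15 ≡ 1, so inverse 15.
N/49 = 463536; 463536 ≡ 45 (mod 49); 45·12 ≡ 1, so inverse 12.
N/29 = 783216; 783216 ≡ 13 (mod 29); 13·9 ≡ 1, so inverse 9.
N/27 = 841232; 841232 ≡ 20 (mod 27); 20·23 ≡ 1, so inverse 23.
k ≡ 12·1419579·3 + 28·613872·15 + 47·463536·12 + 15·783216·9 + 23·841232·23 = 1121111276.
1121111276 mod 22713264 = 8161340.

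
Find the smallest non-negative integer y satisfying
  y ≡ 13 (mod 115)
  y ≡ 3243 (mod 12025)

Combine the congruences pairwise.
gcd(115, 12025) = 5 and 5 | (3243 − 13), so the pair is consistent; merging gives y ≡ 171593 (mod 276575), where 276575 = lcm(115, 12025).
The solution is unique modulo lcm(115, 12025) = 276575.

171593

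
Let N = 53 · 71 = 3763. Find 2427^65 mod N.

Mod 53: 2427 ≡ 42; by Fermat, exponent reduces to 65 mod 52 = 13; 42^13 ≡ 1 (mod 53).
Mod 71: 2427 ≡ 13; 13^65 ≡ 23 (mod 71).
Combine by CRT: x ≡ 1 (mod 53), x ≡ 23 (mod 71) ⇒ x ≡ 2863 (mod 3763).

2863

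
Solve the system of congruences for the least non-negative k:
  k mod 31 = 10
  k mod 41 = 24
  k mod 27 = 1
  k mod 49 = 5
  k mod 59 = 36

18779500

The moduli are pairwise coprime; N = 31·41·27·49·59 = 99210447.
N/31 = 3200337; 3200337 ≡ 21 (mod 31); 21·3 ≡ 1, so inverse 3.
N/41 = 2419767; 2419767 ≡ 29 (mod 41); 29·17 ≡ 1, so inverse 17.
N/27 = 3674461; 3674461 ≡ 4 (mod 27); 4·7 ≡ 1, so inverse 7.
N/49 = 2024703; 2024703 ≡ 23 (mod 49); 23·32 ≡ 1, so inverse 32.
N/59 = 1681533; 1681533 ≡ 33 (mod 59); 33·34 ≡ 1, so inverse 34.
k ≡ 10·3200337·3 + 24·2419767·17 + 1·3674461·7 + 5·2024703·32 + 36·1681533·34 = 3491145145.
3491145145 mod 99210447 = 18779500.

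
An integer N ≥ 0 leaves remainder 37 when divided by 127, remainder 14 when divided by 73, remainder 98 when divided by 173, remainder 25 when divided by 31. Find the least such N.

The moduli are pairwise coprime; M = 127·73·173·31 = 49720373.
M/127 = 391499; 391499 ≡ 85 (mod 127); 85·3 ≡ 1, so inverse 3.
M/73 = 681101; 681101 ≡ 11 (mod 73); 11·20 ≡ 1, so inverse 20.
M/173 = 287401; 287401 ≡ 48 (mod 173); 48·155 ≡ 1, so inverse 155.
M/31 = 1603883; 1603883 ≡ 5 (mod 31); 5·25 ≡ 1, so inverse 25.
N ≡ 37·391499·3 + 14·681101·20 + 98·287401·155 + 25·1603883·25 = 5602212734.
5602212734 mod 49720373 = 33530958.

33530958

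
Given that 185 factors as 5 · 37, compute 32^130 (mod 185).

4

Mod 5: 32 ≡ 2; by Fermat, exponent reduces to 130 mod 4 = 2; 2^2 ≡ 4 (mod 5).
Mod 37: 32 ≡ 32; by Fermat, exponent reduces to 130 mod 36 = 22; 32^22 ≡ 4 (mod 37).
Combine by CRT: x ≡ 4 (mod 5), x ≡ 4 (mod 37) ⇒ x ≡ 4 (mod 185).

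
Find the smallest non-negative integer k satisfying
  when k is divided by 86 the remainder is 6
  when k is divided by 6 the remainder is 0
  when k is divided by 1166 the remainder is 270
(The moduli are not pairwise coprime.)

Combine the congruences pairwise.
gcd(86, 6) = 2 and 2 | (0 − 6), so the pair is consistent; merging gives k ≡ 6 (mod 258), where 258 = lcm(86, 6).
gcd(258, 1166) = 2 and 2 | (270 − 6), so the pair is consistent; merging gives k ≡ 119202 (mod 150414), where 150414 = lcm(258, 1166).
The solution is unique modulo lcm(86, 6, 1166) = 150414.

119202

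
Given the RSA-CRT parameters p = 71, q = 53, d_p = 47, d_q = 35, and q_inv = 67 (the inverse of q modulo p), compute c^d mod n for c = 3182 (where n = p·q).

m₁ = c^(d_p) mod p: c ≡ 58 (mod 71), and 58^47 mod 71 = 43.
m₂ = c^(d_q) mod q: c ≡ 2 (mod 53), and 2^35 mod 53 = 18.
h = q_inv·(m₁ − m₂) mod p = 67·(43 − 18) mod 71 = 42.
m = m₂ + h·q = 18 + 42·53 = 2244.

2244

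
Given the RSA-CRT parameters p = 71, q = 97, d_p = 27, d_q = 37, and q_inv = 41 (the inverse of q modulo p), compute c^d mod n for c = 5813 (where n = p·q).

m₁ = c^(d_p) mod p: c ≡ 62 (mod 71), and 62^27 mod 71 = 13.
m₂ = c^(d_q) mod q: c ≡ 90 (mod 97), and 90^37 mod 97 = 60.
h = q_inv·(m₁ − m₂) mod p = 41·(13 − 60) mod 71 = 61.
m = m₂ + h·q = 60 + 61·97 = 5977.

5977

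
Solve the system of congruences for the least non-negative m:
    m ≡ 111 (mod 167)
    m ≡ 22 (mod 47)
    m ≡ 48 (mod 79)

487083

The moduli are pairwise coprime; N = 167·47·79 = 620071.
N/167 = 3713; 3713 ≡ 39 (mod 167); 39·30 ≡ 1, so inverse 30.
N/47 = 13193; 13193 ≡ 33 (mod 47); 33·10 ≡ 1, so inverse 10.
N/79 = 7849; 7849 ≡ 28 (mod 79); 28·48 ≡ 1, so inverse 48.
m ≡ 111·3713·30 + 22·13193·10 + 48·7849·48 = 33350846.
33350846 mod 620071 = 487083.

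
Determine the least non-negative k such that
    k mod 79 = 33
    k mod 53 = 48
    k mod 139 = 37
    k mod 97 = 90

The moduli are pairwise coprime; N = 79·53·139·97 = 56453321.
N/79 = 714599; 714599 ≡ 44 (mod 79); 44·9 ≡ 1, so inverse 9.
N/53 = 1065157; 1065157 ≡ 16 (mod 53); 16·10 ≡ 1, so inverse 10.
N/139 = 406139; 406139 ≡ 120 (mod 139); 120·117 ≡ 1, so inverse 117.
N/97 = 581993; 581993 ≡ 90 (mod 97); 90·83 ≡ 1, so inverse 83.
k ≡ 33·714599·9 + 48·1065157·10 + 37·406139·117 + 90·581993·83 = 6829174704.
6829174704 mod 56453321 = 54776184.

54776184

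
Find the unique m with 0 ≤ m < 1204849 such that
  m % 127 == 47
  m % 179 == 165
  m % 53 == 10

The moduli are pairwise coprime; N = 127·179·53 = 1204849.
N/127 = 9487; 9487 ≡ 89 (mod 127); 89·10 ≡ 1, so inverse 10.
N/179 = 6731; 6731 ≡ 108 (mod 179); 108·121 ≡ 1, so inverse 121.
N/53 = 22733; 22733 ≡ 49 (mod 53); 49·13 ≡ 1, so inverse 13.
m ≡ 47·9487·10 + 165·6731·121 + 10·22733·13 = 141798595.
141798595 mod 1204849 = 831262.

831262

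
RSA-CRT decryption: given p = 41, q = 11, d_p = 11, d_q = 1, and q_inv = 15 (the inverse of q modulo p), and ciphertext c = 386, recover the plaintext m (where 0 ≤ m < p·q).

m₁ = c^(d_p) mod p: c ≡ 17 (mod 41), and 17^11 mod 41 = 11.
m₂ = c^(d_q) mod q: c ≡ 1 (mod 11), and 1^1 mod 11 = 1.
h = q_inv·(m₁ − m₂) mod p = 15·(11 − 1) mod 41 = 27.
m = m₂ + h·q = 1 + 27·11 = 298.

298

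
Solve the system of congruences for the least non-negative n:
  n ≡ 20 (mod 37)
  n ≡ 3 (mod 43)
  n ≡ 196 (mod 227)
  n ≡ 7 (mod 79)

Combine the congruences pairwise.
From n ≡ 20 (mod 37) write n = 20 + 37t. Substituting into n ≡ 3 (mod 43) gives 37t ≡ 26 (mod 43), and since 37⁻¹ ≡ 7 (mod 43), t ≡ 10. Hence n ≡ 20 + 37·10 = 390 (mod 1591).
From n ≡ 390 (mod 1591) write n = 390 + 1591t. Substituting into n ≡ 196 (mod 227) gives 1591t ≡ 33 (mod 227), and since 2⁻¹ ≡ 114 (mod 227), t ≡ 130. Hence n ≡ 390 + 1591·130 = 207220 (mod 361157).
From n ≡ 207220 (mod 361157) write n = 207220 + 361157t. Substituting into n ≡ 7 (mod 79) gives 361157t ≡ 4 (mod 79), and since 48⁻¹ ≡ 28 (mod 79), t ≡ 33. Hence n ≡ 207220 + 361157·33 = 12125401 (mod 28531403).

12125401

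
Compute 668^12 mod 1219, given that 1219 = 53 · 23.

Mod 53: 668 ≡ 32; 32^12 ≡ 44 (mod 53).
Mod 23: 668 ≡ 1; 1^12 ≡ 1 (mod 23).
Combine by CRT: x ≡ 44 (mod 53), x ≡ 1 (mod 23) ⇒ x ≡ 415 (mod 1219).

415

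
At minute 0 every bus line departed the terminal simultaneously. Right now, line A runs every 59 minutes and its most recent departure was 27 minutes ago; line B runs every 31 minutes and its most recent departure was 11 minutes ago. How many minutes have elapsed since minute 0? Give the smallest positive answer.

From t ≡ 27 (mod 59) write t = 27 + 59s. Substituting into t ≡ 11 (mod 31) gives 59s ≡ 15 (mod 31), and since 28⁻¹ ≡ 10 (mod 31), s ≡ 26. Hence t ≡ 27 + 59·26 = 1561 (mod 1829).

1561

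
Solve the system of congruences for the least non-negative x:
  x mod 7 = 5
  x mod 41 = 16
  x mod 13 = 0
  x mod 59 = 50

127608

From x ≡ 5 (mod 7) write x = 5 + 7t. Substituting into x ≡ 16 (mod 41) gives 7t ≡ 11 (mod 41), and since 7⁻¹ ≡ 6 (mod 41), t ≡ 25. Hence x ≡ 5 + 7·25 = 180 (mod 287).
From x ≡ 180 (mod 287) write x = 180 + 287t. Substituting into x ≡ 0 (mod 13) gives 287t ≡ 2 (mod 13), and since 1⁻¹ ≡ 1 (mod 13), t ≡ 2. Hence x ≡ 180 + 287·2 = 754 (mod 3731).
From x ≡ 754 (mod 3731) write x = 754 + 3731t. Substituting into x ≡ 50 (mod 59) gives 3731t ≡ 4 (mod 59), and since 14⁻¹ ≡ 38 (mod 59), t ≡ 34. Hence x ≡ 754 + 3731·34 = 127608 (mod 220129).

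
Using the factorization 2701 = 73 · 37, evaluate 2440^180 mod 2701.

Mod 73: 2440 ≡ 31; by Fermat, exponent reduces to 180 mod 72 = 36; 31^36 ≡ 72 (mod 73).
Mod 37: 2440 ≡ 35; since 36 | 180, by Fermat 35^180 ≡ 1 (mod 37).
Combine by CRT: x ≡ 72 (mod 73), x ≡ 1 (mod 37) ⇒ x ≡ 2554 (mod 2701).

2554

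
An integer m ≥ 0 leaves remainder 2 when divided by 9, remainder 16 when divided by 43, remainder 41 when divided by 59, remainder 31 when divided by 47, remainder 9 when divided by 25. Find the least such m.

12922634

Combine the congruences pairwise.
From m ≡ 2 (mod 9) write m = 2 + 9t. Substituting into m ≡ 16 (mod 43) gives 9t ≡ 14 (mod 43), and since 9⁻¹ ≡ 24 (mod 43), t ≡ 35. Hence m ≡ 2 + 9·35 = 317 (mod 387).
From m ≡ 317 (mod 387) write m = 317 + 387t. Substituting into m ≡ 41 (mod 59) gives 387t ≡ 19 (mod 59), and since 33⁻¹ ≡ 34 (mod 59), t ≡ 56. Hence m ≡ 317 + 387·56 = 21989 (mod 22833).
From m ≡ 21989 (mod 22833) write m = 21989 + 22833t. Substituting into m ≡ 31 (mod 47) gives 22833t ≡ 38 (mod 47), and since 38⁻¹ ≡ 26 (mod 47), t ≡ 1. Hence m ≡ 21989 + 22833·1 = 44822 (mod 1073151).
From m ≡ 44822 (mod 1073151) write m = 44822 + 1073151t. Substituting into m ≡ 9 (mod 25) gives 1073151t ≡ 12 (mod 25), and since 1⁻¹ ≡ 1 (mod 25), t ≡ 12. Hence m ≡ 44822 + 1073151·12 = 12922634 (mod 26828775).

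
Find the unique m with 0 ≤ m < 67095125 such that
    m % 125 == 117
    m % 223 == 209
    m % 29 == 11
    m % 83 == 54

The moduli are pairwise coprime; N = 125·223·29·83 = 67095125.
N/125 = 536761; 536761 ≡ 11 (mod 125); 11·91 ≡ 1, so inverse 91.
N/223 = 300875; 300875 ≡ 48 (mod 223); 48·79 ≡ 1, so inverse 79.
N/29 = 2313625; 2313625 ≡ 5 (mod 29); 5·6 ≡ 1, so inverse 6.
N/83 = 808375; 808375 ≡ 38 (mod 83); 38·59 ≡ 1, so inverse 59.
m ≡ 117·536761·91 + 209·300875·79 + 11·2313625·6 + 54·808375·59 = 13410823492.
13410823492 mod 67095125 = 58893617.

58893617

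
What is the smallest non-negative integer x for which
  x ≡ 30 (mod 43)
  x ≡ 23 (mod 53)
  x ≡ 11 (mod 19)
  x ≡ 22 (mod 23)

Combine the congruences pairwise.
From x ≡ 30 (mod 43) write x = 30 + 43t. Substituting into x ≡ 23 (mod 53) gives 43t ≡ 46 (mod 53), and since 43⁻¹ ≡ 37 (mod 53), t ≡ 6. Hence x ≡ 30 + 43·6 = 288 (mod 2279).
From x ≡ 288 (mod 2279) write x = 288 + 2279t. Substituting into x ≡ 11 (mod 19) gives 2279t ≡ 8 (mod 19), and since 18⁻¹ ≡ 18 (mod 19), t ≡ 11. Hence x ≡ 288 + 2279·11 = 25357 (mod 43301).
From x ≡ 25357 (mod 43301) write x = 25357 + 43301t. Substituting into x ≡ 22 (mod 23) gives 43301t ≡ 11 (mod 23), and since 15⁻¹ ≡ 20 (mod 23), t ≡ 13. Hence x ≡ 25357 + 43301·13 = 588270 (mod 995923).

588270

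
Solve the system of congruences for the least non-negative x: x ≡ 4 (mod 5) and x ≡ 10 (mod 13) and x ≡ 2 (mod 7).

114

The moduli are pairwise coprime; N = 5·13·7 = 455.
N/5 = 91; 91 ≡ 1 (mod 5), inverse 1.
N/13 = 35; 35 ≡ 9 (mod 13); 9·3 ≡ 1, so inverse 3.
N/7 = 65; 65 ≡ 2 (mod 7); 2·4 ≡ 1, so inverse 4.
x ≡ 4·91·1 + 10·35·3 + 2·65·4 = 1934.
1934 mod 455 = 114.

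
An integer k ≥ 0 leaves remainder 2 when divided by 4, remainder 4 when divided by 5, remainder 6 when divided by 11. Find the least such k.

94

The moduli are pairwise coprime; N = 4·5·11 = 220.
N/4 = 55; 55 ≡ 3 (mod 4); 3·3 ≡ 1, so inverse 3.
N/5 = 44; 44 ≡ 4 (mod 5); 4·4 ≡ 1, so inverse 4.
N/11 = 20; 20 ≡ 9 (mod 11); 9·5 ≡ 1, so inverse 5.
k ≡ 2·55·3 + 4·44·4 + 6·20·5 = 1634.
1634 mod 220 = 94.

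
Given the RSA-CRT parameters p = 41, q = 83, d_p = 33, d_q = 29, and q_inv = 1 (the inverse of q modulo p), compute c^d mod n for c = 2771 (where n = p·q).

350

m₁ = c^(d_p) mod p: c ≡ 24 (mod 41), and 24^33 mod 41 = 22.
m₂ = c^(d_q) mod q: c ≡ 32 (mod 83), and 32^29 mod 83 = 18.
h = q_inv·(m₁ − m₂) mod p = 1·(22 − 18) mod 41 = 4.
m = m₂ + h·q = 18 + 4·83 = 350.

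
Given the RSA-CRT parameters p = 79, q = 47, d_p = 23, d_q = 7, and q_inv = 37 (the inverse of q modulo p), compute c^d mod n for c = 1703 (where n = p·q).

m₁ = c^(d_p) mod p: c ≡ 44 (mod 79), and 44^23 mod 79 = 19.
m₂ = c^(d_q) mod q: c ≡ 11 (mod 47), and 11^7 mod 47 = 31.
h = q_inv·(m₁ − m₂) mod p = 37·(19 − 31) mod 79 = 30.
m = m₂ + h·q = 31 + 30·47 = 1441.

1441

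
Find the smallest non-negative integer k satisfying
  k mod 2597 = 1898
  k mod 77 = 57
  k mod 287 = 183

gcd(2597, 77) = 7 and 7 | (57 − 1898), so the pair is consistent; merging gives k ≡ 20077 (mod 28567), where 28567 = lcm(2597, 77).
gcd(28567, 287) = 7 and 7 | (183 − 20077), so the pair is consistent; merging gives k ≡ 162912 (mod 1171247), where 1171247 = lcm(28567, 287).
The solution is unique modulo lcm(2597, 77, 287) = 1171247.

162912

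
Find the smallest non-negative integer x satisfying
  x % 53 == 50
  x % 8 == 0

368

Combine the congruences pairwise.
From x ≡ 50 (mod 53) write x = 50 + 53t. Substituting into x ≡ 0 (mod 8) gives 53t ≡ 6 (mod 8), and since 5⁻¹ ≡ 5 (mod 8), t ≡ 6. Hence x ≡ 50 + 53·6 = 368 (mod 424).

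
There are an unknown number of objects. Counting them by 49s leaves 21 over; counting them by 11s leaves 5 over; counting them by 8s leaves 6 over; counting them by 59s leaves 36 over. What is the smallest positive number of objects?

67886

From N ≡ 21 (mod 49) write N = 21 + 49t. Substituting into N ≡ 5 (mod 11) gives 49t ≡ 6 (mod 11), and since 5⁻¹ ≡ 9 (mod 11), t ≡ 10. Hence N ≡ 21 + 49·10 = 511 (mod 539).
From N ≡ 511 (mod 539) write N = 511 + 539t. Substituting into N ≡ 6 (mod 8) gives 539t ≡ 7 (mod 8), and since 3⁻¹ ≡ 3 (mod 8), t ≡ 5. Hence N ≡ 511 + 539·5 = 3206 (mod 4312).
From N ≡ 3206 (mod 4312) write N = 3206 + 4312t. Substituting into N ≡ 36 (mod 59) gives 4312t ≡ 16 (mod 59), and since 5⁻¹ ≡ 12 (mod 59), t ≡ 15. Hence N ≡ 3206 + 4312·15 = 67886 (mod 254408).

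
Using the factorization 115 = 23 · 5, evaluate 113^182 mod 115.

64

Mod 23: 113 ≡ 21; by Fermat, exponent reduces to 182 mod 22 = 6; 21^6 ≡ 18 (mod 23).
Mod 5: 113 ≡ 3; by Fermat, exponent reduces to 182 mod 4 = 2; 3^2 ≡ 4 (mod 5).
Combine by CRT: x ≡ 18 (mod 23), x ≡ 4 (mod 5) ⇒ x ≡ 64 (mod 115).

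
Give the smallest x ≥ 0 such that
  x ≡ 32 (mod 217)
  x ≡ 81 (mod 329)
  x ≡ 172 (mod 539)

556420

gcd(217, 329) = 7 and 7 | (81 − 32), so the pair is consistent; merging gives x ≡ 5674 (mod 10199), where 10199 = lcm(217, 329).
gcd(10199, 539) = 7 and 7 | (172 − 5674), so the pair is consistent; merging gives x ≡ 556420 (mod 785323), where 785323 = lcm(10199, 539).
The solution is unique modulo lcm(217, 329, 539) = 785323.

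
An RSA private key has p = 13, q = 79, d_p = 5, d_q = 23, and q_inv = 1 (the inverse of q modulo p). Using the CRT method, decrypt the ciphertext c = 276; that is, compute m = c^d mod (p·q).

113

m₁ = c^(d_p) mod p: c ≡ 3 (mod 13), and 3^5 mod 13 = 9.
m₂ = c^(d_q) mod q: c ≡ 39 (mod 79), and 39^23 mod 79 = 34.
h = q_inv·(m₁ − m₂) mod p = 1·(9 − 34) mod 13 = 1.
m = m₂ + h·q = 34 + 1·79 = 113.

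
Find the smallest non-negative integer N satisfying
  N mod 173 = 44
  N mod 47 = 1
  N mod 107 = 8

33606

The moduli are pairwise coprime; M = 173·47·107 = 870017.
M/173 = 5029; 5029 ≡ 12 (mod 173); 12·101 ≡ 1, so inverse 101.
M/47 = 18511; 18511 ≡ 40 (mod 47); 40·20 ≡ 1, so inverse 20.
M/107 = 8131; 8131 ≡ 106 (mod 107); 106·106 ≡ 1, so inverse 106.
N ≡ 44·5029·101 + 1·18511·20 + 8·8131·106 = 29614184.
29614184 mod 870017 = 33606.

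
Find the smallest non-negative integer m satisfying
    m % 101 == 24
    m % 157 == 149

From m ≡ 24 (mod 101) write m = 24 + 101t. Substituting into m ≡ 149 (mod 157) gives 101t ≡ 125 (mod 157), and since 101⁻¹ ≡ 14 (mod 157), t ≡ 23. Hence m ≡ 24 + 101·23 = 2347 (mod 15857).

2347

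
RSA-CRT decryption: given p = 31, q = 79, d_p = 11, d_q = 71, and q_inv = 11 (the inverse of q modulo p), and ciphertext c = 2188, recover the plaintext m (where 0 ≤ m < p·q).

1919

m₁ = c^(d_p) mod p: c ≡ 18 (mod 31), and 18^11 mod 31 = 28.
m₂ = c^(d_q) mod q: c ≡ 55 (mod 79), and 55^71 mod 79 = 23.
h = q_inv·(m₁ − m₂) mod p = 11·(28 − 23) mod 31 = 24.
m = m₂ + h·q = 23 + 24·79 = 1919.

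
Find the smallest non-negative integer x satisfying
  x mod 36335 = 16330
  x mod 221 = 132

gcd(36335, 221) = 13 and 13 | (132 − 16330), so the pair is consistent; merging gives x ≡ 343345 (mod 617695), where 617695 = lcm(36335, 221).
The solution is unique modulo lcm(36335, 221) = 617695.

343345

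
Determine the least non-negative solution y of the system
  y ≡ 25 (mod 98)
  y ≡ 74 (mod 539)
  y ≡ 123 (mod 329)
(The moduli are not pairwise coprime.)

Combine the congruences pairwise.
gcd(98, 539) = 49 and 49 | (74 − 25), so the pair is consistent; merging gives y ≡ 613 (mod 1078), where 1078 = lcm(98, 539).
gcd(1078, 329) = 7 and 7 | (123 − 613), so the pair is consistent; merging gives y ≡ 41577 (mod 50666), where 50666 = lcm(1078, 329).
The solution is unique modulo lcm(98, 539, 329) = 50666.

41577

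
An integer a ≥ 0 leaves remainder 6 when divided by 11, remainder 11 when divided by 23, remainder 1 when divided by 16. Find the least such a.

3185

The moduli are pairwise coprime; N = 11·23·16 = 4048.
N/11 = 368; 368 ≡ 5 (mod 11); 5·9 ≡ 1, so inverse 9.
N/23 = 176; 176 ≡ 15 (mod 23); 15·20 ≡ 1, so inverse 20.
N/16 = 253; 253 ≡ 13 (mod 16); 13·5 ≡ 1, so inverse 5.
a ≡ 6·368·9 + 11·176·20 + 1·253·5 = 59857.
59857 mod 4048 = 3185.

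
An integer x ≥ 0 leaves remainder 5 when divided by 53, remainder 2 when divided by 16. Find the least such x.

482

Combine the congruences pairwise.
From x ≡ 5 (mod 53) write x = 5 + 53t. Substituting into x ≡ 2 (mod 16) gives 53t ≡ 13 (mod 16), and since 5⁻¹ ≡ 13 (mod 16), t ≡ 9. Hence x ≡ 5 + 53·9 = 482 (mod 848).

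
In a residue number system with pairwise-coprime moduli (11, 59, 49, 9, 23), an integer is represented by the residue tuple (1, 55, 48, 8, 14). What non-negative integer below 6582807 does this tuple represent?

3721598

The moduli are pairwise coprime; N = 11·59·49·9·23 = 6582807.
N/11 = 598437; 598437 ≡ 4 (mod 11); 4·3 ≡ 1, so inverse 3.
N/59 = 111573; 111573 ≡ 4 (mod 59); 4·15 ≡ 1, so inverse 15.
N/49 = 134343; 134343 ≡ 34 (mod 49); 34·13 ≡ 1, so inverse 13.
N/9 = 731423; 731423 ≡ 2 (mod 9); 2·5 ≡ 1, so inverse 5.
N/23 = 286209; 286209 ≡ 20 (mod 23); 20·15 ≡ 1, so inverse 15.
x ≡ 1·598437·3 + 55·111573·15 + 48·134343·13 + 8·731423·5 + 14·286209·15 = 267033878.
267033878 mod 6582807 = 3721598.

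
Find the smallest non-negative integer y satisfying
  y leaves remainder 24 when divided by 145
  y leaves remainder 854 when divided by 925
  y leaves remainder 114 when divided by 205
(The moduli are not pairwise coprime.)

864804

Combine the congruences pairwise.
gcd(145, 925) = 5 and 5 | (854 − 24), so the pair is consistent; merging gives y ≡ 6404 (mod 26825), where 26825 = lcm(145, 925).
gcd(26825, 205) = 5 and 5 | (114 − 6404), so the pair is consistent; merging gives y ≡ 864804 (mod 1099825), where 1099825 = lcm(26825, 205).
The solution is unique modulo lcm(145, 925, 205) = 1099825.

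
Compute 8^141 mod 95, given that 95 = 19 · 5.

18

Mod 19: 8 ≡ 8; by Fermat, exponent reduces to 141 mod 18 = 15; 8^15 ≡ 18 (mod 19).
Mod 5: 8 ≡ 3; by Fermat, exponent reduces to 141 mod 4 = 1; 3^1 ≡ 3 (mod 5).
Combine by CRT: x ≡ 18 (mod 19), x ≡ 3 (mod 5) ⇒ x ≡ 18 (mod 95).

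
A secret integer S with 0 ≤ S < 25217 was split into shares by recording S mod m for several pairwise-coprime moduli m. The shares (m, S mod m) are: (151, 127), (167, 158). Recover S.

14019

Combine the congruences pairwise.
From S ≡ 127 (mod 151) write S = 127 + 151t. Substituting into S ≡ 158 (mod 167) gives 151t ≡ 31 (mod 167), and since 151⁻¹ ≡ 73 (mod 167), t ≡ 92. Hence S ≡ 127 + 151·92 = 14019 (mod 25217).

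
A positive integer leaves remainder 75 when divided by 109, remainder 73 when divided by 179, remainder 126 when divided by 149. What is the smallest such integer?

1087677

The moduli are pairwise coprime; N = 109·179·149 = 2907139.
N/109 = 26671; 26671 ≡ 75 (mod 109); 75·16 ≡ 1, so inverse 16.
N/179 = 16241; 16241 ≡ 131 (mod 179); 131·41 ≡ 1, so inverse 41.
N/149 = 19511; 19511 ≡ 141 (mod 149); 141·93 ≡ 1, so inverse 93.
x ≡ 75·26671·16 + 73·16241·41 + 126·19511·93 = 309244411.
309244411 mod 2907139 = 1087677.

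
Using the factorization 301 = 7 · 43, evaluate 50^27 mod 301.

85

Mod 7: 50 ≡ 1; by Fermat, exponent reduces to 27 mod 6 = 3; 1^3 ≡ 1 (mod 7).
Mod 43: 50 ≡ 7; 7^27 ≡ 42 (mod 43).
Combine by CRT: x ≡ 1 (mod 7), x ≡ 42 (mod 43) ⇒ x ≡ 85 (mod 301).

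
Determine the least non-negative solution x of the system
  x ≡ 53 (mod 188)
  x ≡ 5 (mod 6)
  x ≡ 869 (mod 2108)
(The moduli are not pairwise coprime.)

gcd(188, 6) = 2 and 2 | (5 − 53), so the pair is consistent; merging gives x ≡ 53 (mod 564), where 564 = lcm(188, 6).
gcd(564, 2108) = 4 and 4 | (869 − 53), so the pair is consistent; merging gives x ≡ 76757 (mod 297228), where 297228 = lcm(564, 2108).
The solution is unique modulo lcm(188, 6, 2108) = 297228.

76757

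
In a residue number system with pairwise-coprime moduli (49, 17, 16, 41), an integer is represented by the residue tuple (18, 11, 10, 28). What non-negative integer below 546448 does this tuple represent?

210522

From x ≡ 18 (mod 49) write x = 18 + 49t. Substituting into x ≡ 11 (mod 17) gives 49t ≡ 10 (mod 17), and since 15⁻¹ ≡ 8 (mod 17), t ≡ 12. Hence x ≡ 18 + 49·12 = 606 (mod 833).
From x ≡ 606 (mod 833) write x = 606 + 833t. Substituting into x ≡ 10 (mod 16) gives 833t ≡ 12 (mod 16), and since 1⁻¹ ≡ 1 (mod 16), t ≡ 12. Hence x ≡ 606 + 833·12 = 10602 (mod 13328).
From x ≡ 10602 (mod 13328) write x = 10602 + 13328t. Substituting into x ≡ 28 (mod 41) gives 13328t ≡ 4 (mod 41), and since 3⁻¹ ≡ 14 (mod 41), t ≡ 15. Hence x ≡ 10602 + 13328·15 = 210522 (mod 546448).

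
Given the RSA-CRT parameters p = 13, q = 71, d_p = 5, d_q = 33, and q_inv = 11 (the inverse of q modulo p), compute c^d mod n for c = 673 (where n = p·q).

394

m₁ = c^(d_p) mod p: c ≡ 10 (mod 13), and 10^5 mod 13 = 4.
m₂ = c^(d_q) mod q: c ≡ 34 (mod 71), and 34^33 mod 71 = 39.
h = q_inv·(m₁ − m₂) mod p = 11·(4 − 39) mod 13 = 5.
m = m₂ + h·q = 39 + 5·71 = 394.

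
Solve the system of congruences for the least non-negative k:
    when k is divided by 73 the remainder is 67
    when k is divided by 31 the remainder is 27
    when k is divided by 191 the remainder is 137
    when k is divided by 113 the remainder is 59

The moduli are pairwise coprime; N = 73·31·191·113 = 48842329.
N/73 = 669073; 669073 ≡ 28 (mod 73); 28·60 ≡ 1, so inverse 60.
N/31 = 1575559; 1575559 ≡ 15 (mod 31); 15·29 ≡ 1, so inverse 29.
N/191 = 255719; 255719 ≡ 161 (mod 191); 161·70 ≡ 1, so inverse 70.
N/113 = 432233; 432233 ≡ 8 (mod 113); 8·99 ≡ 1, so inverse 99.
k ≡ 67·669073·60 + 27·1575559·29 + 137·255719·70 + 59·432233·99 = 8900354320.
8900354320 mod 48842329 = 11050442.

11050442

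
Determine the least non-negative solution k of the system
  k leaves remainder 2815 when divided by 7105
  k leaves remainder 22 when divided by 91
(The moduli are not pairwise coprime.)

31235

gcd(7105, 91) = 7 and 7 | (22 − 2815), so the pair is consistent; merging gives k ≡ 31235 (mod 92365), where 92365 = lcm(7105, 91).
The solution is unique modulo lcm(7105, 91) = 92365.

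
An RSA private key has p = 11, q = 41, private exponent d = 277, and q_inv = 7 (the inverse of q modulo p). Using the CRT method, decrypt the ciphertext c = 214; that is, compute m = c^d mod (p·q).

91

d_p = d mod (p−1) = 277 mod 10 = 7; d_q = d mod (q−1) = 37.
m₁ = c^(d_p) mod p: c ≡ 5 (mod 11), and 5^7 mod 11 = 3.
m₂ = c^(d_q) mod q: c ≡ 9 (mod 41), and 9^37 mod 41 = 9.
h = q_inv·(m₁ − m₂) mod p = 7·(3 − 9) mod 11 = 2.
m = m₂ + h·q = 9 + 2·41 = 91.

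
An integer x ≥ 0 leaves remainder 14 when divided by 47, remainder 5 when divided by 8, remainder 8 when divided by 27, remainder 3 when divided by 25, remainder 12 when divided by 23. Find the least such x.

Combine the congruences pairwise.
From x ≡ 14 (mod 47) write x = 14 + 47t. Substituting into x ≡ 5 (mod 8) gives 47t ≡ 7 (mod 8), and since 7⁻¹ ≡ 7 (mod 8), t ≡ 1. Hence x ≡ 14 + 47·1 = 61 (mod 376).
From x ≡ 61 (mod 376) write x = 61 + 376t. Substituting into x ≡ 8 (mod 27) gives 376t ≡ 1 (mod 27), and since 25⁻¹ ≡ 13 (mod 27), t ≡ 13. Hence x ≡ 61 + 376·13 = 4949 (mod 10152).
From x ≡ 4949 (mod 10152) write x = 4949 + 10152t. Substituting into x ≡ 3 (mod 25) gives 10152t ≡ 4 (mod 25), and since 2⁻¹ ≡ 13 (mod 25), t ≡ 2. Hence x ≡ 4949 + 10152·2 = 25253 (mod 253800).
From x ≡ 25253 (mod 253800) write x = 25253 + 253800t. Substituting into x ≡ 12 (mod 23) gives 253800t ≡ 13 (mod 23), and since 18⁻¹ ≡ 9 (mod 23), t ≡ 2. Hence x ≡ 25253 + 253800·2 = 532853 (mod 5837400).

532853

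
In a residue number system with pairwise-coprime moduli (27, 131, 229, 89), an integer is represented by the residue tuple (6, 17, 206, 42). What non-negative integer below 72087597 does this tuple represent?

16612782

From x ≡ 6 (mod 27) write x = 6 + 27t. Substituting into x ≡ 17 (mod 131) gives 27t ≡ 11 (mod 131), and since 27⁻¹ ≡ 34 (mod 131), t ≡ 112. Hence x ≡ 6 + 27·112 = 3030 (mod 3537).
From x ≡ 3030 (mod 3537) write x = 3030 + 3537t. Substituting into x ≡ 206 (mod 229) gives 3537t ≡ 153 (mod 229), and since 102⁻¹ ≡ 119 (mod 229), t ≡ 116. Hence x ≡ 3030 + 3537·116 = 413322 (mod 809973).
From x ≡ 413322 (mod 809973) write x = 413322 + 809973t. Substituting into x ≡ 42 (mod 89) gives 809973t ≡ 36 (mod 89), and since 73⁻¹ ≡ 50 (mod 89), t ≡ 20. Hence x ≡ 413322 + 809973·20 = 16612782 (mod 72087597).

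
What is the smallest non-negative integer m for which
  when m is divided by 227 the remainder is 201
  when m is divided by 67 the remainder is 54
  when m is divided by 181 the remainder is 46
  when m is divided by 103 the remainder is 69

169998685

From m ≡ 201 (mod 227) write m = 201 + 227t. Substituting into m ≡ 54 (mod 67) gives 227t ≡ 54 (mod 67), and since 26⁻¹ ≡ 49 (mod 67), t ≡ 33. Hence m ≡ 201 + 227·33 = 7692 (mod 15209).
From m ≡ 7692 (mod 15209) write m = 7692 + 15209t. Substituting into m ≡ 46 (mod 181) gives 15209t ≡ 137 (mod 181), and since 5⁻¹ ≡ 145 (mod 181), t ≡ 136. Hence m ≡ 7692 + 15209·136 = 2076116 (mod 2752829).
From m ≡ 2076116 (mod 2752829) write m = 2076116 + 2752829t. Substituting into m ≡ 69 (mod 103) gives 2752829t ≡ 21 (mod 103), and since 51⁻¹ ≡ 101 (mod 103), t ≡ 61. Hence m ≡ 2076116 + 2752829·61 = 169998685 (mod 283541387).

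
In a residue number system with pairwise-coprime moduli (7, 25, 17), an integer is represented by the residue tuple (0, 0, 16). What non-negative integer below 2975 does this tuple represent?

From x ≡ 0 (mod 7) write x = 0 + 7t. Substituting into x ≡ 0 (mod 25) gives 7t ≡ 0 (mod 25), and since 7⁻¹ ≡ 18 (mod 25), t ≡ 0. Hence x ≡ 0 + 7·0 = 0 (mod 175).
From x ≡ 0 (mod 175) write x = 0 + 175t. Substituting into x ≡ 16 (mod 17) gives 175t ≡ 16 (mod 17), and since 5⁻¹ ≡ 7 (mod 17), t ≡ 10. Hence x ≡ 0 + 175·10 = 1750 (mod 2975).

1750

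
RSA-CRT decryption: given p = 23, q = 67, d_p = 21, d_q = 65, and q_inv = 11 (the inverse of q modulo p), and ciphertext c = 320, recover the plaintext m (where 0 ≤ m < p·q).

m₁ = c^(d_p) mod p: c ≡ 21 (mod 23), and 21^21 mod 23 = 11.
m₂ = c^(d_q) mod q: c ≡ 52 (mod 67), and 52^65 mod 67 = 58.
h = q_inv·(m₁ − m₂) mod p = 11·(11 − 58) mod 23 = 12.
m = m₂ + h·q = 58 + 12·67 = 862.

862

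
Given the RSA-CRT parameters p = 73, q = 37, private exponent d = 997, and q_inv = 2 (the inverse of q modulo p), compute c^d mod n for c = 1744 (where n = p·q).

722

d_p = d mod (p−1) = 997 mod 72 = 61; d_q = d mod (q−1) = 25.
m₁ = c^(d_p) mod p: c ≡ 65 (mod 73), and 65^61 mod 73 = 65.
m₂ = c^(d_q) mod q: c ≡ 5 (mod 37), and 5^25 mod 37 = 19.
h = q_inv·(m₁ − m₂) mod p = 2·(65 − 19) mod 73 = 19.
m = m₂ + h·q = 19 + 19·37 = 722.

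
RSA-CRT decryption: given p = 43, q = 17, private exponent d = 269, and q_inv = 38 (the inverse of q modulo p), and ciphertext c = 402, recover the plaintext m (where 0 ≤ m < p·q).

d_p = d mod (p−1) = 269 mod 42 = 17; d_q = d mod (q−1) = 13.
m₁ = c^(d_p) mod p: c ≡ 15 (mod 43), and 15^17 mod 43 = 40.
m₂ = c^(d_q) mod q: c ≡ 11 (mod 17), and 11^13 mod 17 = 7.
h = q_inv·(m₁ − m₂) mod p = 38·(40 − 7) mod 43 = 7.
m = m₂ + h·q = 7 + 7·17 = 126.

126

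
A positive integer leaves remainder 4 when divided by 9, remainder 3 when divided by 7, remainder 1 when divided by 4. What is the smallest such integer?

From t ≡ 4 (mod 9) write t = 4 + 9s. Substituting into t ≡ 3 (mod 7) gives 9s ≡ 6 (mod 7), and since 2⁻¹ ≡ 4 (mod 7), s ≡ 3. Hence t ≡ 4 + 9·3 = 31 (mod 63).
From t ≡ 31 (mod 63) write t = 31 + 63s. Substituting into t ≡ 1 (mod 4) gives 63s ≡ 2 (mod 4), and since 3⁻¹ ≡ 3 (mod 4), s ≡ 2. Hence t ≡ 31 + 63·2 = 157 (mod 252).

157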